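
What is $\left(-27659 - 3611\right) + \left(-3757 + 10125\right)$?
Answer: $-24902$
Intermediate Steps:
$\left(-27659 - 3611\right) + \left(-3757 + 10125\right) = -31270 + 6368 = -24902$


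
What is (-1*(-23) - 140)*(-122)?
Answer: 14274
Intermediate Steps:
(-1*(-23) - 140)*(-122) = (23 - 140)*(-122) = -117*(-122) = 14274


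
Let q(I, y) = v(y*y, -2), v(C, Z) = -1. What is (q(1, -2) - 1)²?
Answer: 4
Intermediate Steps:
q(I, y) = -1
(q(1, -2) - 1)² = (-1 - 1)² = (-2)² = 4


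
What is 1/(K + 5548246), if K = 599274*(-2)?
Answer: 1/4349698 ≈ 2.2990e-7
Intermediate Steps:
K = -1198548
1/(K + 5548246) = 1/(-1198548 + 5548246) = 1/4349698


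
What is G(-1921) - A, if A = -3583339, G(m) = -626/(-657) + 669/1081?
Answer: 2544949390802/710217 ≈ 3.5833e+6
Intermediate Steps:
G(m) = 1116239/710217 (G(m) = -626*(-1/657) + 669*(1/1081) = 626/657 + 669/1081 = 1116239/710217)
G(-1921) - A = 1116239/710217 - 1*(-3583339) = 1116239/710217 + 3583339 = 2544949390802/710217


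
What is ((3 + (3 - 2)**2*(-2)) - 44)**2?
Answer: 1849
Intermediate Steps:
((3 + (3 - 2)**2*(-2)) - 44)**2 = ((3 + 1**2*(-2)) - 44)**2 = ((3 + 1*(-2)) - 44)**2 = ((3 - 2) - 44)**2 = (1 - 44)**2 = (-43)**2 = 1849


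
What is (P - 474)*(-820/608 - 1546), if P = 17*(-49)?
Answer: 307402479/152 ≈ 2.0224e+6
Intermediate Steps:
P = -833
(P - 474)*(-820/608 - 1546) = (-833 - 474)*(-820/608 - 1546) = -1307*(-820*1/608 - 1546) = -1307*(-205/152 - 1546) = -1307*(-235197/152) = 307402479/152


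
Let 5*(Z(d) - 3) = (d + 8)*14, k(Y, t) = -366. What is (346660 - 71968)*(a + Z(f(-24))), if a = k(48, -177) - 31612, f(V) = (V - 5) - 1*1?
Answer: -44000988636/5 ≈ -8.8002e+9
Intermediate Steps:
f(V) = -6 + V (f(V) = (-5 + V) - 1 = -6 + V)
a = -31978 (a = -366 - 31612 = -31978)
Z(d) = 127/5 + 14*d/5 (Z(d) = 3 + ((d + 8)*14)/5 = 3 + ((8 + d)*14)/5 = 3 + (112 + 14*d)/5 = 3 + (112/5 + 14*d/5) = 127/5 + 14*d/5)
(346660 - 71968)*(a + Z(f(-24))) = (346660 - 71968)*(-31978 + (127/5 + 14*(-6 - 24)/5)) = 274692*(-31978 + (127/5 + (14/5)*(-30))) = 274692*(-31978 + (127/5 - 84)) = 274692*(-31978 - 293/5) = 274692*(-160183/5) = -44000988636/5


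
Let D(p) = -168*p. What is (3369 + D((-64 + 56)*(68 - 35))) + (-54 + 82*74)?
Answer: 53735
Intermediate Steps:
(3369 + D((-64 + 56)*(68 - 35))) + (-54 + 82*74) = (3369 - 168*(-64 + 56)*(68 - 35)) + (-54 + 82*74) = (3369 - (-1344)*33) + (-54 + 6068) = (3369 - 168*(-264)) + 6014 = (3369 + 44352) + 6014 = 47721 + 6014 = 53735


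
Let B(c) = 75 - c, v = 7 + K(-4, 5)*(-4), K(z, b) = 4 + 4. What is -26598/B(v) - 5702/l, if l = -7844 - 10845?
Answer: -248259911/934450 ≈ -265.67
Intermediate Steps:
K(z, b) = 8
v = -25 (v = 7 + 8*(-4) = 7 - 32 = -25)
l = -18689
-26598/B(v) - 5702/l = -26598/(75 - 1*(-25)) - 5702/(-18689) = -26598/(75 + 25) - 5702*(-1/18689) = -26598/100 + 5702/18689 = -26598*1/100 + 5702/18689 = -13299/50 + 5702/18689 = -248259911/934450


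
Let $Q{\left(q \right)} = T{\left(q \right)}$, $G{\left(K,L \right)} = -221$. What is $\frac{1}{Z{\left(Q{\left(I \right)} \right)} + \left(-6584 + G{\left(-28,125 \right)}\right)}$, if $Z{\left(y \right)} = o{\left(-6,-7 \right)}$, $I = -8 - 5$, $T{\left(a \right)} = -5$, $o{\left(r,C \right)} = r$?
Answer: $- \frac{1}{6811} \approx -0.00014682$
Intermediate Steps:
$I = -13$
$Q{\left(q \right)} = -5$
$Z{\left(y \right)} = -6$
$\frac{1}{Z{\left(Q{\left(I \right)} \right)} + \left(-6584 + G{\left(-28,125 \right)}\right)} = \frac{1}{-6 - 6805} = \frac{1}{-6811} = - \frac{1}{6811}$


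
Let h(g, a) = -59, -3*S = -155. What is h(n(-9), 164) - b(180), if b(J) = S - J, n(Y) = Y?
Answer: 208/3 ≈ 69.333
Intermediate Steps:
S = 155/3 (S = -⅓*(-155) = 155/3 ≈ 51.667)
b(J) = 155/3 - J
h(n(-9), 164) - b(180) = -59 - (155/3 - 1*180) = -59 - (155/3 - 180) = -59 - 1*(-385/3) = -59 + 385/3 = 208/3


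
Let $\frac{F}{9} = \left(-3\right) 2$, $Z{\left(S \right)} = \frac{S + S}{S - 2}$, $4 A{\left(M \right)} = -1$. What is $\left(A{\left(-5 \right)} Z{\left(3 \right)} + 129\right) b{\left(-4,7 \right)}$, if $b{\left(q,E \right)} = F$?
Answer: $-6885$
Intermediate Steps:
$A{\left(M \right)} = - \frac{1}{4}$ ($A{\left(M \right)} = \frac{1}{4} \left(-1\right) = - \frac{1}{4}$)
$Z{\left(S \right)} = \frac{2 S}{-2 + S}$
$F = -54$ ($F = 9 \left(\left(-3\right) 2\right) = 9 \left(-6\right) = -54$)
$b{\left(q,E \right)} = -54$
$\left(A{\left(-5 \right)} Z{\left(3 \right)} + 129\right) b{\left(-4,7 \right)} = \left(- \frac{2 \cdot 3 \frac{1}{-2 + 3}}{4} + 129\right) \left(-54\right) = \left(- \frac{2 \cdot 3 \cdot 1^{-1}}{4} + 129\right) \left(-54\right) = \left(- \frac{2 \cdot 3 \cdot 1}{4} + 129\right) \left(-54\right) = \left(\left(- \frac{1}{4}\right) 6 + 129\right) \left(-54\right) = \left(- \frac{3}{2} + 129\right) \left(-54\right) = \frac{255}{2} \left(-54\right) = -6885$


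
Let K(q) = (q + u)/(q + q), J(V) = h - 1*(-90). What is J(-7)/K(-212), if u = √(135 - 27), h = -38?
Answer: 1168544/11209 + 33072*√3/11209 ≈ 109.36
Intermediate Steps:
J(V) = 52 (J(V) = -38 - 1*(-90) = -38 + 90 = 52)
u = 6*√3 (u = √108 = 6*√3 ≈ 10.392)
K(q) = (q + 6*√3)/(2*q) (K(q) = (q + 6*√3)/(q + q) = (q + 6*√3)/((2*q)) = (q + 6*√3)*(1/(2*q)) = (q + 6*√3)/(2*q))
J(-7)/K(-212) = 52/(((½)*(-212 + 6*√3)/(-212))) = 52/(((½)*(-1/212)*(-212 + 6*√3))) = 52/(½ - 3*√3/212)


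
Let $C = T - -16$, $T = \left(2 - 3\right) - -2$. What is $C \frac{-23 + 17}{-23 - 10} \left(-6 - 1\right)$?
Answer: $- \frac{238}{11} \approx -21.636$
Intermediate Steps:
$T = 1$ ($T = -1 + 2 = 1$)
$C = 17$ ($C = 1 - -16 = 1 + 16 = 17$)
$C \frac{-23 + 17}{-23 - 10} \left(-6 - 1\right) = 17 \frac{-23 + 17}{-23 - 10} \left(-6 - 1\right) = 17 \left(- \frac{6}{-33}\right) \left(-7\right) = 17 \left(\left(-6\right) \left(- \frac{1}{33}\right)\right) \left(-7\right) = 17 \cdot \frac{2}{11} \left(-7\right) = \frac{34}{11} \left(-7\right) = - \frac{238}{11}$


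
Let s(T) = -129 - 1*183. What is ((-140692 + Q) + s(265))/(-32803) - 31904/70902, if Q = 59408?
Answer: 2369386340/1162899153 ≈ 2.0375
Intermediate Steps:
s(T) = -312 (s(T) = -129 - 183 = -312)
((-140692 + Q) + s(265))/(-32803) - 31904/70902 = ((-140692 + 59408) - 312)/(-32803) - 31904/70902 = (-81284 - 312)*(-1/32803) - 31904*1/70902 = -81596*(-1/32803) - 15952/35451 = 81596/32803 - 15952/35451 = 2369386340/1162899153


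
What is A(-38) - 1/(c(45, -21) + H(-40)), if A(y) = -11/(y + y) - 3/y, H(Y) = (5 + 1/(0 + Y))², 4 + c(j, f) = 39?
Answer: 1503617/7265676 ≈ 0.20695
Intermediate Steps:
c(j, f) = 35 (c(j, f) = -4 + 39 = 35)
H(Y) = (5 + 1/Y)²
A(y) = -17/(2*y) (A(y) = -11*1/(2*y) - 3/y = -11/(2*y) - 3/y = -17/(2*y))
A(-38) - 1/(c(45, -21) + H(-40)) = -17/2/(-38) - 1/(35 + (1 + 5*(-40))²/(-40)²) = -17/2*(-1/38) - 1/(35 + (1 - 200)²/1600) = 17/76 - 1/(35 + (1/1600)*(-199)²) = 17/76 - 1/(35 + (1/1600)*39601) = 17/76 - 1/(35 + 39601/1600) = 17/76 - 1/95601/1600 = 17/76 - 1*1600/95601 = 17/76 - 1600/95601 = 1503617/7265676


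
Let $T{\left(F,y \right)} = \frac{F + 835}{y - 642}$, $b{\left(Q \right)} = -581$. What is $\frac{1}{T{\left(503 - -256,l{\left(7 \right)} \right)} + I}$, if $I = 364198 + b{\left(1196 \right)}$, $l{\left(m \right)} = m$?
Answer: $\frac{635}{230895201} \approx 2.7502 \cdot 10^{-6}$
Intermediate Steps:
$T{\left(F,y \right)} = \frac{835 + F}{-642 + y}$
$I = 363617$ ($I = 364198 - 581 = 363617$)
$\frac{1}{T{\left(503 - -256,l{\left(7 \right)} \right)} + I} = \frac{1}{\frac{835 + \left(503 - -256\right)}{-642 + 7} + 363617} = \frac{1}{\frac{835 + \left(503 + 256\right)}{-635} + 363617} = \frac{1}{- \frac{835 + 759}{635} + 363617} = \frac{1}{\left(- \frac{1}{635}\right) 1594 + 363617} = \frac{1}{- \frac{1594}{635} + 363617} = \frac{1}{\frac{230895201}{635}} = \frac{635}{230895201}$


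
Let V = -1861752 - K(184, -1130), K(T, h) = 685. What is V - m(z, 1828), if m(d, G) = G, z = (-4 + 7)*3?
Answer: -1864265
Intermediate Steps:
z = 9 (z = 3*3 = 9)
V = -1862437 (V = -1861752 - 1*685 = -1861752 - 685 = -1862437)
V - m(z, 1828) = -1862437 - 1*1828 = -1862437 - 1828 = -1864265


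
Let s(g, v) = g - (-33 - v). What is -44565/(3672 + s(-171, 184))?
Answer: -44565/3718 ≈ -11.986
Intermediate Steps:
s(g, v) = 33 + g + v (s(g, v) = g + (33 + v) = 33 + g + v)
-44565/(3672 + s(-171, 184)) = -44565/(3672 + (33 - 171 + 184)) = -44565/(3672 + 46) = -44565/3718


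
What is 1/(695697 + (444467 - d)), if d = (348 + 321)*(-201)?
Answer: 1/1274633 ≈ 7.8454e-7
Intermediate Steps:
d = -134469 (d = 669*(-201) = -134469)
1/(695697 + (444467 - d)) = 1/(695697 + (444467 - 1*(-134469))) = 1/(695697 + (444467 + 134469)) = 1/(695697 + 578936) = 1/1274633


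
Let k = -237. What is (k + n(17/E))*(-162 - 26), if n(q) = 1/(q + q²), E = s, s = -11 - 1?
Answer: 3760188/85 ≈ 44238.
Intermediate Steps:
s = -12
E = -12
(k + n(17/E))*(-162 - 26) = (-237 + 1/(((17/(-12)))*(1 + 17/(-12))))*(-162 - 26) = (-237 + 1/(((17*(-1/12)))*(1 + 17*(-1/12))))*(-188) = (-237 + 1/((-17/12)*(1 - 17/12)))*(-188) = (-237 - 12/(17*(-5/12)))*(-188) = (-237 - 12/17*(-12/5))*(-188) = (-237 + 144/85)*(-188) = -20001/85*(-188) = 3760188/85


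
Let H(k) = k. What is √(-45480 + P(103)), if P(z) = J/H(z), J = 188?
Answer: 2*I*√120619489/103 ≈ 213.26*I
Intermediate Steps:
P(z) = 188/z
√(-45480 + P(103)) = √(-45480 + 188/103) = √(-4684252/103) = 2*I*√120619489/103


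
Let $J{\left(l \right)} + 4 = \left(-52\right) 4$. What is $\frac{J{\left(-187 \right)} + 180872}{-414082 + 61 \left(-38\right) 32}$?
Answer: $- \frac{90330}{244129} \approx -0.37001$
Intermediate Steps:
$J{\left(l \right)} = -212$ ($J{\left(l \right)} = -4 - 208 = -212$)
$\frac{J{\left(-187 \right)} + 180872}{-414082 + 61 \left(-38\right) 32} = \frac{-212 + 180872}{-414082 + 61 \left(-38\right) 32} = \frac{180660}{-414082 - 74176} = \frac{180660}{-488258} = 180660 \left(- \frac{1}{488258}\right) = - \frac{90330}{244129}$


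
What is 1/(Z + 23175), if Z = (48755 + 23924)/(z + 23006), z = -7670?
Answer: 15336/355484479 ≈ 4.3141e-5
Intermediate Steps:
Z = 72679/15336 (Z = (48755 + 23924)/(-7670 + 23006) = 72679/15336 ≈ 4.7391)
1/(Z + 23175) = 1/(72679/15336 + 23175) = 1/(355484479/15336) = 15336/355484479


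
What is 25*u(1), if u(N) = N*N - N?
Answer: 0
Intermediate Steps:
u(N) = N² - N
25*u(1) = 25*(1*(-1 + 1)) = 25*(1*0) = 25*0 = 0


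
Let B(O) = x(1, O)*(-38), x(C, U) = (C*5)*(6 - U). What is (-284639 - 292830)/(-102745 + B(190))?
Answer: 577469/67785 ≈ 8.5191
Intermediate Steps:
x(C, U) = 5*C*(6 - U) (x(C, U) = (5*C)*(6 - U) = 5*C*(6 - U))
B(O) = -1140 + 190*O (B(O) = (5*1*(6 - O))*(-38) = (30 - 5*O)*(-38) = -1140 + 190*O)
(-284639 - 292830)/(-102745 + B(190)) = (-284639 - 292830)/(-102745 + (-1140 + 190*190)) = -577469/(-102745 + (-1140 + 36100)) = -577469/(-102745 + 34960) = -577469/(-67785) = -577469*(-1/67785) = 577469/67785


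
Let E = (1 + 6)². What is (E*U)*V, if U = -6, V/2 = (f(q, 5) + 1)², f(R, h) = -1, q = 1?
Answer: 0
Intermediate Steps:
V = 0 (V = 2*(-1 + 1)² = 2*0² = 2*0 = 0)
E = 49 (E = 7² = 49)
(E*U)*V = (49*(-6))*0 = -294*0 = 0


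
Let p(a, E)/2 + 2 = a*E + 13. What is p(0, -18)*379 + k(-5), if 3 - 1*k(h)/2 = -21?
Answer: 8386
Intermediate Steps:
p(a, E) = 22 + 2*E*a (p(a, E) = -4 + 2*(a*E + 13) = -4 + 2*(E*a + 13) = -4 + 2*(13 + E*a) = -4 + (26 + 2*E*a) = 22 + 2*E*a)
k(h) = 48 (k(h) = 6 - 2*(-21) = 6 + 42 = 48)
p(0, -18)*379 + k(-5) = (22 + 2*(-18)*0)*379 + 48 = (22 + 0)*379 + 48 = 22*379 + 48 = 8338 + 48 = 8386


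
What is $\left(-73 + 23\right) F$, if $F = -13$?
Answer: $650$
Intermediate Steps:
$\left(-73 + 23\right) F = \left(-73 + 23\right) \left(-13\right) = \left(-50\right) \left(-13\right) = 650$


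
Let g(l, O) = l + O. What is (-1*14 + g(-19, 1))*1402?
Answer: -44864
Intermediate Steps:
g(l, O) = O + l
(-1*14 + g(-19, 1))*1402 = (-1*14 + (1 - 19))*1402 = (-14 - 18)*1402 = -32*1402 = -44864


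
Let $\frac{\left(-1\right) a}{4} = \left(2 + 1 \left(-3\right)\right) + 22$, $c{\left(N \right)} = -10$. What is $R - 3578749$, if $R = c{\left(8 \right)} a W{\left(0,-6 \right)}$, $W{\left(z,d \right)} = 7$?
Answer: $-3572869$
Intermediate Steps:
$a = -84$ ($a = - 4 \left(\left(2 + 1 \left(-3\right)\right) + 22\right) = - 4 \left(\left(2 - 3\right) + 22\right) = - 4 \left(-1 + 22\right) = \left(-4\right) 21 = -84$)
$R = 5880$ ($R = \left(-10\right) \left(-84\right) 7 = 840 \cdot 7 = 5880$)
$R - 3578749 = 5880 - 3578749 = -3572869$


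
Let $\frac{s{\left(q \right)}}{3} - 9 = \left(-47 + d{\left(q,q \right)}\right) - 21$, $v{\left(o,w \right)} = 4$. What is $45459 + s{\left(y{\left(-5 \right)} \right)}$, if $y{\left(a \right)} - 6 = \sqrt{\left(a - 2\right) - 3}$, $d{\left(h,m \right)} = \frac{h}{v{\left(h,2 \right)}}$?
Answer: $\frac{90573}{2} + \frac{3 i \sqrt{10}}{4} \approx 45287.0 + 2.3717 i$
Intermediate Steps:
$d{\left(h,m \right)} = \frac{h}{4}$
$y{\left(a \right)} = 6 + \sqrt{-5 + a}$ ($y{\left(a \right)} = 6 + \sqrt{\left(a - 2\right) - 3} = 6 + \sqrt{\left(-2 + a\right) - 3} = 6 + \sqrt{-5 + a}$)
$s{\left(q \right)} = -177 + \frac{3 q}{4}$ ($s{\left(q \right)} = 27 + 3 \left(\left(-47 + \frac{q}{4}\right) - 21\right) = 27 + 3 \left(-68 + \frac{q}{4}\right) = 27 + \left(-204 + \frac{3 q}{4}\right) = -177 + \frac{3 q}{4}$)
$45459 + s{\left(y{\left(-5 \right)} \right)} = 45459 - \left(177 - \frac{3 \left(6 + \sqrt{-5 - 5}\right)}{4}\right) = 45459 - \left(177 - \frac{3 \left(6 + \sqrt{-10}\right)}{4}\right) = 45459 - \left(177 - \frac{3 \left(6 + i \sqrt{10}\right)}{4}\right) = 45459 - \left(\frac{345}{2} - \frac{3 i \sqrt{10}}{4}\right) = \frac{90573}{2} + \frac{3 i \sqrt{10}}{4}$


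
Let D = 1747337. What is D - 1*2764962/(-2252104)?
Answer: 1967593706005/1126052 ≈ 1.7473e+6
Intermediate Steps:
D - 1*2764962/(-2252104) = 1747337 - 1*2764962/(-2252104) = 1747337 - 2764962*(-1/2252104) = 1747337 + 1382481/1126052 = 1967593706005/1126052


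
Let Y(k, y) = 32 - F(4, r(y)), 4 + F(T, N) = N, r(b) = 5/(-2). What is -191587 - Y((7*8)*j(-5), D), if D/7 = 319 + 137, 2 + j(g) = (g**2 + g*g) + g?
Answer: -383251/2 ≈ -1.9163e+5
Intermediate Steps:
r(b) = -5/2 (r(b) = 5*(-1/2) = -5/2)
F(T, N) = -4 + N
j(g) = -2 + g + 2*g**2 (j(g) = -2 + ((g**2 + g*g) + g) = -2 + ((g**2 + g**2) + g) = -2 + (2*g**2 + g) = -2 + (g + 2*g**2) = -2 + g + 2*g**2)
D = 3192 (D = 7*(319 + 137) = 7*456 = 3192)
Y(k, y) = 77/2 (Y(k, y) = 32 - (-4 - 5/2) = 32 - 1*(-13/2) = 32 + 13/2 = 77/2)
-191587 - Y((7*8)*j(-5), D) = -191587 - 1*77/2 = -191587 - 77/2 = -383251/2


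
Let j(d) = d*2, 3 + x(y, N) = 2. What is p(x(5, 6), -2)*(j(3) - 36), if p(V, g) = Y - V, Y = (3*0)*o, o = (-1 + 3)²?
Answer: -30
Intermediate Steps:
x(y, N) = -1 (x(y, N) = -3 + 2 = -1)
o = 4 (o = 2² = 4)
Y = 0 (Y = (3*0)*4 = 0*4 = 0)
j(d) = 2*d
p(V, g) = -V (p(V, g) = 0 - V = -V)
p(x(5, 6), -2)*(j(3) - 36) = (-1*(-1))*(2*3 - 36) = 1*(6 - 36) = 1*(-30) = -30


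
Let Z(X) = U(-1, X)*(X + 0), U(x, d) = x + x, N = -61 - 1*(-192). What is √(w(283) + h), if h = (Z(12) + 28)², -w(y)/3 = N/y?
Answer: √1170205/283 ≈ 3.8225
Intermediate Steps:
N = 131 (N = -61 + 192 = 131)
U(x, d) = 2*x
Z(X) = -2*X (Z(X) = (2*(-1))*(X + 0) = -2*X)
w(y) = -393/y
h = 16 (h = (-2*12 + 28)² = (-24 + 28)² = 4² = 16)
√(w(283) + h) = √(-393/283 + 16) = √(4135/283) = √1170205/283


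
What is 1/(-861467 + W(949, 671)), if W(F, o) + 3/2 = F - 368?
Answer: -2/1721775 ≈ -1.1616e-6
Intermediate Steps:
W(F, o) = -739/2 + F (W(F, o) = -3/2 + (F - 368) = -3/2 + (-368 + F) = -739/2 + F)
1/(-861467 + W(949, 671)) = 1/(-861467 + (-739/2 + 949)) = 1/(-861467 + 1159/2) = 1/(-1721775/2) = -2/1721775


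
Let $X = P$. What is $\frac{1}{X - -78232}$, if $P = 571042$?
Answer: $\frac{1}{649274} \approx 1.5402 \cdot 10^{-6}$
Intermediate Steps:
$X = 571042$
$\frac{1}{X - -78232} = \frac{1}{571042 - -78232} = \frac{1}{571042 + \left(-420706 + 498938\right)} = \frac{1}{571042 + 78232} = \frac{1}{649274}$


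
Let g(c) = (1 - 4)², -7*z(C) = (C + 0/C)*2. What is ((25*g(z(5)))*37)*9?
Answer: 74925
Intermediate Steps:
z(C) = -2*C/7 (z(C) = -(C + 0/C)*2/7 = -(C + 0)*2/7 = -C*2/7 = -2*C/7)
g(c) = 9 (g(c) = (-3)² = 9)
((25*g(z(5)))*37)*9 = ((25*9)*37)*9 = (225*37)*9 = 8325*9 = 74925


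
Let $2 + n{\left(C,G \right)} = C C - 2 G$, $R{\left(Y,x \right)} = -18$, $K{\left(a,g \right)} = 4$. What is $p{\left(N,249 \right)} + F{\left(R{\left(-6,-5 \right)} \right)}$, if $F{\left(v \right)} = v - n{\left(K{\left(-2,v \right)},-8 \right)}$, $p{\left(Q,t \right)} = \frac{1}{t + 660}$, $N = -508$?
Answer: $- \frac{43631}{909} \approx -47.999$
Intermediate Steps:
$p{\left(Q,t \right)} = \frac{1}{660 + t}$
$n{\left(C,G \right)} = -2 + C^{2} - 2 G$ ($n{\left(C,G \right)} = -2 + \left(C C - 2 G\right) = -2 + \left(C^{2} - 2 G\right) = -2 + C^{2} - 2 G$)
$F{\left(v \right)} = -30 + v$ ($F{\left(v \right)} = v - \left(-2 + 4^{2} - -16\right) = v - \left(-2 + 16 + 16\right) = v - 30 = -30 + v$)
$p{\left(N,249 \right)} + F{\left(R{\left(-6,-5 \right)} \right)} = \frac{1}{660 + 249} - 48 = \frac{1}{909} - 48 = - \frac{43631}{909}$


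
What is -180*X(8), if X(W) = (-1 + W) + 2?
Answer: -1620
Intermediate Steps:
X(W) = 1 + W
-180*X(8) = -180*(1 + 8) = -180*9 = -1620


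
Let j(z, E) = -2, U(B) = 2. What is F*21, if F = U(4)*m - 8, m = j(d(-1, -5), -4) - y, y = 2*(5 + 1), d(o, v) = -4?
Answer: -756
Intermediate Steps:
y = 12 (y = 2*6 = 12)
m = -14 (m = -2 - 1*12 = -2 - 12 = -14)
F = -36 (F = 2*(-14) - 8 = -28 - 8 = -36)
F*21 = -36*21 = -756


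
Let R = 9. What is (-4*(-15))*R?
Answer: 540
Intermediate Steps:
(-4*(-15))*R = -4*(-15)*9 = 60*9 = 540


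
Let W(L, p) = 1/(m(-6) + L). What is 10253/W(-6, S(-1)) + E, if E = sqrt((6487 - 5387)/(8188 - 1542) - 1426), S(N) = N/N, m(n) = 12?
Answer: 61518 + 32*I*sqrt(15375521)/3323 ≈ 61518.0 + 37.76*I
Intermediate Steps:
S(N) = 1
W(L, p) = 1/(12 + L)
E = 32*I*sqrt(15375521)/3323 (E = sqrt(1100/6646 - 1426) = sqrt(1100*(1/6646) - 1426) = sqrt(550/3323 - 1426) = sqrt(-4738048/3323) = 32*I*sqrt(15375521)/3323 ≈ 37.76*I)
10253/W(-6, S(-1)) + E = 10253/(1/(12 - 6)) + 32*I*sqrt(15375521)/3323 = 10253/(1/6) + 32*I*sqrt(15375521)/3323 = 10253*6 + 32*I*sqrt(15375521)/3323 = 61518 + 32*I*sqrt(15375521)/3323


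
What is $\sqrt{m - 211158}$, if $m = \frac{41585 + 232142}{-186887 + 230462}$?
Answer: $\frac{i \sqrt{16037231662389}}{8715} \approx 459.51 i$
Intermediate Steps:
$m = \frac{273727}{43575} \approx 6.2817$
$\sqrt{m - 211158} = \sqrt{\frac{273727}{43575} - 211158} = \sqrt{- \frac{9200936123}{43575}} = \frac{i \sqrt{16037231662389}}{8715}$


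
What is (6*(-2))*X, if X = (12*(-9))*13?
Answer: 16848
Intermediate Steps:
X = -1404 (X = -108*13 = -1404)
(6*(-2))*X = (6*(-2))*(-1404) = -12*(-1404) = 16848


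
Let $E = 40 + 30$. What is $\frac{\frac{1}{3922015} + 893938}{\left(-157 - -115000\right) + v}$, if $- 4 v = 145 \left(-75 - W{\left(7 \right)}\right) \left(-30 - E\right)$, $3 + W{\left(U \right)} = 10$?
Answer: $- \frac{3506038245071}{715402990105} \approx -4.9008$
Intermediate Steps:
$W{\left(U \right)} = 7$ ($W{\left(U \right)} = -3 + 10 = 7$)
$E = 70$
$v = -297250$ ($v = - \frac{145 \left(-75 - 7\right) \left(-30 - 70\right)}{4} = - \frac{145 \left(-82\right) \left(-100\right)}{4} = - \frac{\left(-11890\right) \left(-100\right)}{4} = \left(- \frac{1}{4}\right) 1189000 = -297250$)
$\frac{\frac{1}{3922015} + 893938}{\left(-157 - -115000\right) + v} = \frac{\frac{1}{3922015} + 893938}{\left(-157 - -115000\right) - 297250} = \frac{\frac{1}{3922015} + 893938}{\left(-157 + 115000\right) - 297250} = \frac{3506038245071}{3922015 \left(114843 - 297250\right)} = \frac{3506038245071}{3922015 \left(-182407\right)} = \frac{3506038245071}{3922015} \left(- \frac{1}{182407}\right) = - \frac{3506038245071}{715402990105}$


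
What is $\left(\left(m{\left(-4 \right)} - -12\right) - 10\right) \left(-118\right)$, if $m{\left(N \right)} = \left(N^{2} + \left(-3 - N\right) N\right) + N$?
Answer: $-1180$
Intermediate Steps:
$m{\left(N \right)} = N + N^{2} + N \left(-3 - N\right)$ ($m{\left(N \right)} = \left(N^{2} + N \left(-3 - N\right)\right) + N = N + N^{2} + N \left(-3 - N\right)$)
$\left(\left(m{\left(-4 \right)} - -12\right) - 10\right) \left(-118\right) = \left(\left(\left(-2\right) \left(-4\right) - -12\right) - 10\right) \left(-118\right) = \left(\left(8 + 12\right) + \left(-75 + 65\right)\right) \left(-118\right) = \left(20 - 10\right) \left(-118\right) = 10 \left(-118\right) = -1180$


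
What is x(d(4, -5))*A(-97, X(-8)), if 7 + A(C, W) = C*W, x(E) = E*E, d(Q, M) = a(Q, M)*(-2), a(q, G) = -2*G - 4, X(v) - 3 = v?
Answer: 68832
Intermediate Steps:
X(v) = 3 + v
a(q, G) = -4 - 2*G
d(Q, M) = 8 + 4*M (d(Q, M) = (-4 - 2*M)*(-2) = 8 + 4*M)
x(E) = E²
A(C, W) = -7 + C*W
x(d(4, -5))*A(-97, X(-8)) = (8 + 4*(-5))²*(-7 - 97*(3 - 8)) = (8 - 20)²*(-7 - 97*(-5)) = (-12)²*(-7 + 485) = 144*478 = 68832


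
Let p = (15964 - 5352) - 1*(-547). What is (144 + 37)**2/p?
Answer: 32761/11159 ≈ 2.9358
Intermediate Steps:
p = 11159 (p = 10612 + 547 = 11159)
(144 + 37)**2/p = (144 + 37)**2/11159 = 181**2*(1/11159) = 32761*(1/11159) = 32761/11159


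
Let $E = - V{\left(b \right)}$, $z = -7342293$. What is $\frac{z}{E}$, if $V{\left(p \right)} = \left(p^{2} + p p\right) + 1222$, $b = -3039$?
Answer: $\frac{7342293}{18472264} \approx 0.39748$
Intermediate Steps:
$V{\left(p \right)} = 1222 + 2 p^{2}$ ($V{\left(p \right)} = \left(p^{2} + p^{2}\right) + 1222 = 2 p^{2} + 1222 = 1222 + 2 p^{2}$)
$E = -18472264$ ($E = - (1222 + 2 \left(-3039\right)^{2}) = - (1222 + 2 \cdot 9235521) = - (1222 + 18471042) = \left(-1\right) 18472264 = -18472264$)
$\frac{z}{E} = - \frac{7342293}{-18472264} = \left(-7342293\right) \left(- \frac{1}{18472264}\right) = \frac{7342293}{18472264}$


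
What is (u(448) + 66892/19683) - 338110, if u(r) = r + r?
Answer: -6637316270/19683 ≈ -3.3721e+5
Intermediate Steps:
u(r) = 2*r
(u(448) + 66892/19683) - 338110 = (2*448 + 66892/19683) - 338110 = (896 + 66892*(1/19683)) - 338110 = (896 + 66892/19683) - 338110 = 17702860/19683 - 338110 = -6637316270/19683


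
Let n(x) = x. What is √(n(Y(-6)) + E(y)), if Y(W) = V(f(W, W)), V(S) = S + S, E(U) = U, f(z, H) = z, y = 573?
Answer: √561 ≈ 23.685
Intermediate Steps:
V(S) = 2*S
Y(W) = 2*W
√(n(Y(-6)) + E(y)) = √(2*(-6) + 573) = √(-12 + 573) = √561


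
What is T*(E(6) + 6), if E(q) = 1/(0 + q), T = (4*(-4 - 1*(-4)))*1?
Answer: 0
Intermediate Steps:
T = 0 (T = (4*(-4 + 4))*1 = (4*0)*1 = 0*1 = 0)
E(q) = 1/q
T*(E(6) + 6) = 0*(1/6 + 6) = 0*(⅙ + 6) = 0*(37/6) = 0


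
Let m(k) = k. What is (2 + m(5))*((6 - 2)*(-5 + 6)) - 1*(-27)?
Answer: 55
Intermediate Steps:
(2 + m(5))*((6 - 2)*(-5 + 6)) - 1*(-27) = (2 + 5)*((6 - 2)*(-5 + 6)) - 1*(-27) = 7*(4*1) + 27 = 7*4 + 27 = 28 + 27 = 55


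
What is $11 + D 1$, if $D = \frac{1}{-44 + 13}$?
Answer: $\frac{340}{31} \approx 10.968$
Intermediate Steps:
$D = - \frac{1}{31}$ ($D = \frac{1}{-31} = - \frac{1}{31} \approx -0.032258$)
$11 + D 1 = 11 - \frac{1}{31} = \frac{340}{31}$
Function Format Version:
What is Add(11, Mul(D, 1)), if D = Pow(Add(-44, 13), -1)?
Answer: Rational(340, 31) ≈ 10.968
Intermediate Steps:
D = Rational(-1, 31) (D = Pow(-31, -1) = Rational(-1, 31) ≈ -0.032258)
Add(11, Mul(D, 1)) = Add(11, Mul(Rational(-1, 31), 1)) = Add(11, Rational(-1, 31)) = Rational(340, 31)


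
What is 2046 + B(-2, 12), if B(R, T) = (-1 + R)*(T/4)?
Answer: 2037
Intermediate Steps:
B(R, T) = T*(-1 + R)/4 (B(R, T) = (-1 + R)*(T*(¼)) = (-1 + R)*(T/4) = T*(-1 + R)/4)
2046 + B(-2, 12) = 2046 + (¼)*12*(-1 - 2) = 2046 + (¼)*12*(-3) = 2046 - 9 = 2037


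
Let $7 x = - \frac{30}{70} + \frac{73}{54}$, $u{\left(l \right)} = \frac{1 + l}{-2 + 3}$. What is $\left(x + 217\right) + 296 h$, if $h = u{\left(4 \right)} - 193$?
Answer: $- \frac{146670077}{2646} \approx -55431.0$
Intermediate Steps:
$u{\left(l \right)} = 1 + l$ ($u{\left(l \right)} = \frac{1 + l}{1} = \left(1 + l\right) 1 = 1 + l$)
$x = \frac{349}{2646}$ ($x = \frac{- \frac{30}{70} + \frac{73}{54}}{7} = \frac{\left(-30\right) \frac{1}{70} + 73 \cdot \frac{1}{54}}{7} = \frac{- \frac{3}{7} + \frac{73}{54}}{7} = \frac{1}{7} \cdot \frac{349}{378} = \frac{349}{2646} \approx 0.1319$)
$h = -188$ ($h = \left(1 + 4\right) - 193 = 5 - 193 = -188$)
$\left(x + 217\right) + 296 h = \left(\frac{349}{2646} + 217\right) + 296 \left(-188\right) = \frac{574531}{2646} - 55648 = - \frac{146670077}{2646}$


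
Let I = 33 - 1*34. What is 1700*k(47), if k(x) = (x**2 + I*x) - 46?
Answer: 3597200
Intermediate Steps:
I = -1 (I = 33 - 34 = -1)
k(x) = -46 + x**2 - x (k(x) = (x**2 - x) - 46 = -46 + x**2 - x)
1700*k(47) = 1700*(-46 + 47**2 - 1*47) = 1700*(-46 + 2209 - 47) = 1700*2116 = 3597200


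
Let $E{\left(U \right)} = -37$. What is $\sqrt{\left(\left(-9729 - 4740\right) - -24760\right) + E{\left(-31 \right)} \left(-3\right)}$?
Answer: $\sqrt{10402} \approx 101.99$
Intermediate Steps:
$\sqrt{\left(\left(-9729 - 4740\right) - -24760\right) + E{\left(-31 \right)} \left(-3\right)} = \sqrt{\left(\left(-9729 - 4740\right) - -24760\right) - -111} = \sqrt{\left(\left(-9729 - 4740\right) + 24760\right) + 111} = \sqrt{\left(-14469 + 24760\right) + 111} = \sqrt{10291 + 111} = \sqrt{10402}$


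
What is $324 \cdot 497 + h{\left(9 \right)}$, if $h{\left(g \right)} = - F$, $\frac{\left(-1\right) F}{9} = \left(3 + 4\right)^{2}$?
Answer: $161469$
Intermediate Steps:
$F = -441$ ($F = - 9 \left(3 + 4\right)^{2} = - 9 \cdot 7^{2} = \left(-9\right) 49 = -441$)
$h{\left(g \right)} = 441$ ($h{\left(g \right)} = \left(-1\right) \left(-441\right) = 441$)
$324 \cdot 497 + h{\left(9 \right)} = 324 \cdot 497 + 441 = 161028 + 441 = 161469$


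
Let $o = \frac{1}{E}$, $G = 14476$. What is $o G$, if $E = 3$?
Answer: $\frac{14476}{3} \approx 4825.3$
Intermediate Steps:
$o = \frac{1}{3} \approx 0.33333$
$o G = \frac{1}{3} \cdot 14476 = \frac{14476}{3}$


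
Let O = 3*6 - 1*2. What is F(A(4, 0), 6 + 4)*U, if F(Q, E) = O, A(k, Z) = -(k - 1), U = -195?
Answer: -3120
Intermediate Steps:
A(k, Z) = 1 - k (A(k, Z) = -(-1 + k) = 1 - k)
O = 16 (O = 18 - 2 = 16)
F(Q, E) = 16
F(A(4, 0), 6 + 4)*U = 16*(-195) = -3120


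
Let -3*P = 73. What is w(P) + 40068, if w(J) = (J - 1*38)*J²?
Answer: 85313/27 ≈ 3159.7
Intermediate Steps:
P = -73/3 (P = -⅓*73 = -73/3 ≈ -24.333)
w(J) = J²*(-38 + J) (w(J) = (J - 38)*J² = (-38 + J)*J² = J²*(-38 + J))
w(P) + 40068 = (-73/3)²*(-38 - 73/3) + 40068 = (5329/9)*(-187/3) + 40068 = -996523/27 + 40068 = 85313/27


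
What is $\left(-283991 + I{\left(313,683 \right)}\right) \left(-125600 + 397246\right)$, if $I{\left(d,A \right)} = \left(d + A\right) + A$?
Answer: $-76688925552$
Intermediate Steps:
$I{\left(d,A \right)} = d + 2 A$ ($I{\left(d,A \right)} = \left(A + d\right) + A = d + 2 A$)
$\left(-283991 + I{\left(313,683 \right)}\right) \left(-125600 + 397246\right) = \left(-283991 + \left(313 + 2 \cdot 683\right)\right) \left(-125600 + 397246\right) = \left(-283991 + \left(313 + 1366\right)\right) 271646 = \left(-283991 + 1679\right) 271646 = \left(-282312\right) 271646 = -76688925552$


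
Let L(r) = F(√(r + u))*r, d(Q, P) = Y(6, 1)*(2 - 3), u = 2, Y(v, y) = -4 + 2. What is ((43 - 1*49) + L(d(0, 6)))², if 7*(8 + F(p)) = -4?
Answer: 26244/49 ≈ 535.59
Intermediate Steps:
Y(v, y) = -2
d(Q, P) = 2 (d(Q, P) = -2*(2 - 3) = -2*(-1) = 2)
F(p) = -60/7 (F(p) = -8 + (⅐)*(-4) = -8 - 4/7 = -60/7)
L(r) = -60*r/7
((43 - 1*49) + L(d(0, 6)))² = ((43 - 1*49) - 60/7*2)² = ((43 - 49) - 120/7)² = (-6 - 120/7)² = (-162/7)² = 26244/49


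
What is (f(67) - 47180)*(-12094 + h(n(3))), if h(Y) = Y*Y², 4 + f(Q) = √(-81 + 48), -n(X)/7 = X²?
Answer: 12368860944 - 262141*I*√33 ≈ 1.2369e+10 - 1.5059e+6*I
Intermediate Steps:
n(X) = -7*X²
f(Q) = -4 + I*√33 (f(Q) = -4 + √(-81 + 48) = -4 + √(-33) = -4 + I*√33)
h(Y) = Y³
(f(67) - 47180)*(-12094 + h(n(3))) = ((-4 + I*√33) - 47180)*(-12094 + (-7*3²)³) = (-47184 + I*√33)*(-12094 + (-7*9)³) = (-47184 + I*√33)*(-12094 + (-63)³) = (-47184 + I*√33)*(-12094 - 250047) = (-47184 + I*√33)*(-262141) = 12368860944 - 262141*I*√33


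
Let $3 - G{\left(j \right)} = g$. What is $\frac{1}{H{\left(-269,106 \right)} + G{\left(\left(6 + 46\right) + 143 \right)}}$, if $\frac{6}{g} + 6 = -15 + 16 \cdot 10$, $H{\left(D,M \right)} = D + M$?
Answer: $- \frac{139}{22246} \approx -0.0062483$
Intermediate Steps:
$g = \frac{6}{139}$ ($g = \frac{6}{-6 + \left(-15 + 16 \cdot 10\right)} = \frac{6}{-6 + \left(-15 + 160\right)} = \frac{6}{-6 + 145} = \frac{6}{139} \approx 0.043165$)
$G{\left(j \right)} = \frac{411}{139}$ ($G{\left(j \right)} = 3 - \frac{6}{139} = \frac{411}{139}$)
$\frac{1}{H{\left(-269,106 \right)} + G{\left(\left(6 + 46\right) + 143 \right)}} = \frac{1}{\left(-269 + 106\right) + \frac{411}{139}} = \frac{1}{-163 + \frac{411}{139}} = \frac{1}{- \frac{22246}{139}} = - \frac{139}{22246}$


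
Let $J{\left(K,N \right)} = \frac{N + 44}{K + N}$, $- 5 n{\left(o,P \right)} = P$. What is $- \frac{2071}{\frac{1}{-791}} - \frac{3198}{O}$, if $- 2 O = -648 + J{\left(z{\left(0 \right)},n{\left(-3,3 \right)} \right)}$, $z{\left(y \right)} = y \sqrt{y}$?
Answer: $\frac{3540046733}{2161} \approx 1.6382 \cdot 10^{6}$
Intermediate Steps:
$n{\left(o,P \right)} = - \frac{P}{5}$
$z{\left(y \right)} = y^{\frac{3}{2}}$
$J{\left(K,N \right)} = \frac{44 + N}{K + N}$
$O = \frac{2161}{6}$ ($O = - \frac{-648 + \frac{44 - \frac{3}{5}}{0^{\frac{3}{2}} - \frac{3}{5}}}{2} = - \frac{-648 + \frac{44 - \frac{3}{5}}{0 - \frac{3}{5}}}{2} = - \frac{-648 + \frac{1}{- \frac{3}{5}} \cdot \frac{217}{5}}{2} = - \frac{-648 - \frac{217}{3}}{2} = \left(- \frac{1}{2}\right) \left(- \frac{2161}{3}\right) = \frac{2161}{6} \approx 360.17$)
$- \frac{2071}{\frac{1}{-791}} - \frac{3198}{O} = - \frac{2071}{\frac{1}{-791}} - \frac{3198}{\frac{2161}{6}} = - \frac{2071}{- \frac{1}{791}} - \frac{19188}{2161} = \left(-2071\right) \left(-791\right) - \frac{19188}{2161} = 1638161 - \frac{19188}{2161} = \frac{3540046733}{2161}$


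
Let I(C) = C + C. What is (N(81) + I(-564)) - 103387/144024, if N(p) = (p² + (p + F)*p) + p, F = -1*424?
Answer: -3207373843/144024 ≈ -22270.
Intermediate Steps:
F = -424
I(C) = 2*C
N(p) = p + p² + p*(-424 + p) (N(p) = (p² + (p - 424)*p) + p = (p² + (-424 + p)*p) + p = (p² + p*(-424 + p)) + p = p + p² + p*(-424 + p))
(N(81) + I(-564)) - 103387/144024 = (81*(-423 + 2*81) + 2*(-564)) - 103387/144024 = (81*(-423 + 162) - 1128) - 103387*1/144024 = (81*(-261) - 1128) - 103387/144024 = (-21141 - 1128) - 103387/144024 = -22269 - 103387/144024 = -3207373843/144024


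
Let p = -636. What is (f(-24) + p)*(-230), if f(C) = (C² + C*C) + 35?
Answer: -126730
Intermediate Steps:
f(C) = 35 + 2*C² (f(C) = (C² + C²) + 35 = 2*C² + 35 = 35 + 2*C²)
(f(-24) + p)*(-230) = ((35 + 2*(-24)²) - 636)*(-230) = ((35 + 2*576) - 636)*(-230) = ((35 + 1152) - 636)*(-230) = (1187 - 636)*(-230) = 551*(-230) = -126730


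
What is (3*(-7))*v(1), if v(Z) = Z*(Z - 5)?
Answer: 84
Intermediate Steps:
v(Z) = Z*(-5 + Z)
(3*(-7))*v(1) = (3*(-7))*(1*(-5 + 1)) = -21*(-4) = 84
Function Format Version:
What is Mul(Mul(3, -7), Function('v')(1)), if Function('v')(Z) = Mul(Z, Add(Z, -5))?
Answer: 84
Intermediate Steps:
Function('v')(Z) = Mul(Z, Add(-5, Z))
Mul(Mul(3, -7), Function('v')(1)) = Mul(Mul(3, -7), Mul(1, Add(-5, 1))) = Mul(-21, Mul(1, -4)) = Mul(-21, -4) = 84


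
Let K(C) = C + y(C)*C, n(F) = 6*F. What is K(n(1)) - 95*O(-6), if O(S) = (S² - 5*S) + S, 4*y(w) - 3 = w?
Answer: -11361/2 ≈ -5680.5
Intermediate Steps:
y(w) = ¾ + w/4
K(C) = C + C*(¾ + C/4) (K(C) = C + (¾ + C/4)*C = C + C*(¾ + C/4))
O(S) = S² - 4*S
K(n(1)) - 95*O(-6) = (6*1)*(7 + 6*1)/4 - (-570)*(-4 - 6) = (¼)*6*(7 + 6) - (-570)*(-10) = (¼)*6*13 - 95*60 = 39/2 - 5700 = -11361/2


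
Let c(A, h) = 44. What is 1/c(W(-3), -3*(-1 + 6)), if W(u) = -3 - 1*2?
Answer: 1/44 ≈ 0.022727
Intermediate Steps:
W(u) = -5 (W(u) = -3 - 2 = -5)
1/c(W(-3), -3*(-1 + 6)) = 1/44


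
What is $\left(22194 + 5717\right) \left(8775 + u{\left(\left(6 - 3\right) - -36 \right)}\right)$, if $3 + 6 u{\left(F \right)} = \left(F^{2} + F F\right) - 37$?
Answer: $\frac{776651486}{3} \approx 2.5888 \cdot 10^{8}$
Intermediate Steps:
$u{\left(F \right)} = - \frac{20}{3} + \frac{F^{2}}{3}$ ($u{\left(F \right)} = - \frac{1}{2} + \frac{\left(F^{2} + F F\right) - 37}{6} = - \frac{1}{2} + \frac{\left(F^{2} + F^{2}\right) - 37}{6} = - \frac{1}{2} + \frac{2 F^{2} - 37}{6} = - \frac{1}{2} + \frac{-37 + 2 F^{2}}{6} = - \frac{1}{2} + \left(- \frac{37}{6} + \frac{F^{2}}{3}\right) = - \frac{20}{3} + \frac{F^{2}}{3}$)
$\left(22194 + 5717\right) \left(8775 + u{\left(\left(6 - 3\right) - -36 \right)}\right) = \left(22194 + 5717\right) \left(8775 - \left(\frac{20}{3} - \frac{\left(\left(6 - 3\right) - -36\right)^{2}}{3}\right)\right) = 27911 \left(8775 - \left(\frac{20}{3} - \frac{\left(\left(6 - 3\right) + 36\right)^{2}}{3}\right)\right) = 27911 \left(8775 - \left(\frac{20}{3} - \frac{\left(3 + 36\right)^{2}}{3}\right)\right) = 27911 \left(8775 - \left(\frac{20}{3} - \frac{39^{2}}{3}\right)\right) = 27911 \left(8775 + \left(- \frac{20}{3} + \frac{1}{3} \cdot 1521\right)\right) = 27911 \left(8775 + \left(- \frac{20}{3} + 507\right)\right) = 27911 \left(8775 + \frac{1501}{3}\right) = 27911 \cdot \frac{27826}{3} = \frac{776651486}{3}$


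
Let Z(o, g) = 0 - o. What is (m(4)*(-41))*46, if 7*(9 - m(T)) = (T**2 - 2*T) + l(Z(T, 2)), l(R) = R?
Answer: -111274/7 ≈ -15896.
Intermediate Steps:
Z(o, g) = -o
m(T) = 9 - T**2/7 + 3*T/7 (m(T) = 9 - ((T**2 - 2*T) - T)/7 = 9 - (T**2 - 3*T)/7 = 9 + (-T**2/7 + 3*T/7) = 9 - T**2/7 + 3*T/7)
(m(4)*(-41))*46 = ((9 - 1/7*4**2 + (3/7)*4)*(-41))*46 = ((9 - 1/7*16 + 12/7)*(-41))*46 = ((9 - 16/7 + 12/7)*(-41))*46 = ((59/7)*(-41))*46 = -2419/7*46 = -111274/7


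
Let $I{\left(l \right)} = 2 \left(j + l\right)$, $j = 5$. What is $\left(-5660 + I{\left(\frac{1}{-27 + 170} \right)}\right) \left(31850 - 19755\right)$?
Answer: $- \frac{9772131060}{143} \approx -6.8337 \cdot 10^{7}$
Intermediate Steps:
$I{\left(l \right)} = 10 + 2 l$ ($I{\left(l \right)} = 2 \left(5 + l\right) = 10 + 2 l$)
$\left(-5660 + I{\left(\frac{1}{-27 + 170} \right)}\right) \left(31850 - 19755\right) = \left(-5660 + \left(10 + \frac{2}{-27 + 170}\right)\right) \left(31850 - 19755\right) = \left(-5660 + \left(10 + \frac{2}{143}\right)\right) 12095 = \left(-5660 + \frac{1432}{143}\right) 12095 = \left(- \frac{807948}{143}\right) 12095 = - \frac{9772131060}{143}$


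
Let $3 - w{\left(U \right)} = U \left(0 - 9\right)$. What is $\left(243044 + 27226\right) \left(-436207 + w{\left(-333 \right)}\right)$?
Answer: $-118702854270$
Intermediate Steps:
$w{\left(U \right)} = 3 + 9 U$ ($w{\left(U \right)} = 3 - U \left(0 - 9\right) = 3 - U \left(-9\right) = 3 - - 9 U = 3 + 9 U$)
$\left(243044 + 27226\right) \left(-436207 + w{\left(-333 \right)}\right) = \left(243044 + 27226\right) \left(-436207 + \left(3 + 9 \left(-333\right)\right)\right) = 270270 \left(-436207 + \left(3 - 2997\right)\right) = 270270 \left(-436207 - 2994\right) = 270270 \left(-439201\right) = -118702854270$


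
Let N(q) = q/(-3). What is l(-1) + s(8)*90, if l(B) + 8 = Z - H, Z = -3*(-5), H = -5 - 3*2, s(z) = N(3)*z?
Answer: -702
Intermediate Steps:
N(q) = -q/3 (N(q) = q*(-⅓) = -q/3)
s(z) = -z (s(z) = (-⅓*3)*z = -z)
H = -11 (H = -5 - 6 = -11)
Z = 15
l(B) = 18 (l(B) = -8 + (15 - 1*(-11)) = -8 + (15 + 11) = -8 + 26 = 18)
l(-1) + s(8)*90 = 18 - 1*8*90 = 18 - 8*90 = 18 - 720 = -702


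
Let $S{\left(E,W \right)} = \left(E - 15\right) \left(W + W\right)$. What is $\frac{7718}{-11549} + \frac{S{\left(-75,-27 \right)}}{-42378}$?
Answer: $- \frac{63866924}{81570587} \approx -0.78296$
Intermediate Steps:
$S{\left(E,W \right)} = 2 W \left(-15 + E\right)$ ($S{\left(E,W \right)} = \left(-15 + E\right) 2 W = 2 W \left(-15 + E\right)$)
$\frac{7718}{-11549} + \frac{S{\left(-75,-27 \right)}}{-42378} = \frac{7718}{-11549} + \frac{2 \left(-27\right) \left(-15 - 75\right)}{-42378} = 7718 \left(- \frac{1}{11549}\right) + 2 \left(-27\right) \left(-90\right) \left(- \frac{1}{42378}\right) = - \frac{7718}{11549} + 4860 \left(- \frac{1}{42378}\right) = - \frac{7718}{11549} - \frac{810}{7063} = - \frac{63866924}{81570587}$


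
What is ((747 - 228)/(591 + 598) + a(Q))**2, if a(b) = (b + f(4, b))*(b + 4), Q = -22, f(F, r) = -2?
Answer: 264367703889/1413721 ≈ 1.8700e+5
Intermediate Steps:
a(b) = (-2 + b)*(4 + b) (a(b) = (b - 2)*(b + 4) = (-2 + b)*(4 + b))
((747 - 228)/(591 + 598) + a(Q))**2 = ((747 - 228)/(591 + 598) + (-8 + (-22)**2 + 2*(-22)))**2 = (519/1189 + (-8 + 484 - 44))**2 = (519*(1/1189) + 432)**2 = (519/1189 + 432)**2 = (514167/1189)**2 = 264367703889/1413721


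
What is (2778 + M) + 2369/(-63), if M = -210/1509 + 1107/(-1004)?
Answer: 87148289377/31815756 ≈ 2739.2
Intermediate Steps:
M = -627101/505012 (M = -210*1/1509 + 1107*(-1/1004) = -70/503 - 1107/1004 = -627101/505012 ≈ -1.2418)
(2778 + M) + 2369/(-63) = (2778 - 627101/505012) + 2369/(-63) = 1402296235/505012 + 2369*(-1/63) = 1402296235/505012 - 2369/63 = 87148289377/31815756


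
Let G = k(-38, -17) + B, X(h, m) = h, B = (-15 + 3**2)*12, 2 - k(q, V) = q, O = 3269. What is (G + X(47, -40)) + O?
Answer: 3284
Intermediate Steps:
k(q, V) = 2 - q
B = -72 (B = (-15 + 9)*12 = -6*12 = -72)
G = -32 (G = (2 - 1*(-38)) - 72 = (2 + 38) - 72 = 40 - 72 = -32)
(G + X(47, -40)) + O = (-32 + 47) + 3269 = 15 + 3269 = 3284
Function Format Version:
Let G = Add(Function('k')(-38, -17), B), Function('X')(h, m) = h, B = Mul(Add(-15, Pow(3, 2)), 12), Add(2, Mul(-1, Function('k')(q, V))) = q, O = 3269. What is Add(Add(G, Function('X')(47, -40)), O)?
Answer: 3284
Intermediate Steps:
Function('k')(q, V) = Add(2, Mul(-1, q))
B = -72 (B = Mul(Add(-15, 9), 12) = Mul(-6, 12) = -72)
G = -32 (G = Add(Add(2, Mul(-1, -38)), -72) = Add(Add(2, 38), -72) = Add(40, -72) = -32)
Add(Add(G, Function('X')(47, -40)), O) = Add(Add(-32, 47), 3269) = Add(15, 3269) = 3284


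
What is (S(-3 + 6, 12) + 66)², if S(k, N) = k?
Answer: 4761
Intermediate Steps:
(S(-3 + 6, 12) + 66)² = ((-3 + 6) + 66)² = (3 + 66)² = 69² = 4761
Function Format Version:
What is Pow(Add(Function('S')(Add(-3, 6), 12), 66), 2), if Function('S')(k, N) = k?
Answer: 4761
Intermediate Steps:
Pow(Add(Function('S')(Add(-3, 6), 12), 66), 2) = Pow(Add(Add(-3, 6), 66), 2) = Pow(Add(3, 66), 2) = Pow(69, 2) = 4761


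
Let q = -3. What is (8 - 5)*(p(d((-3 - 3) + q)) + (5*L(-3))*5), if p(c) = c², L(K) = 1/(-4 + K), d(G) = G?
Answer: 1626/7 ≈ 232.29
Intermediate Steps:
(8 - 5)*(p(d((-3 - 3) + q)) + (5*L(-3))*5) = (8 - 5)*(((-3 - 3) - 3)² + (5/(-4 - 3))*5) = 3*((-6 - 3)² + (5/(-7))*5) = 3*((-9)² + (5*(-⅐))*5) = 3*(81 - 5/7*5) = 3*(81 - 25/7) = 3*(542/7) = 1626/7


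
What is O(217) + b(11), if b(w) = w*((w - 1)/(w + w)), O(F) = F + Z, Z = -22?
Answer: 200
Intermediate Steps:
O(F) = -22 + F (O(F) = F - 22 = -22 + F)
b(w) = -½ + w/2 (b(w) = w*((-1 + w)/((2*w))) = w*((-1 + w)*(1/(2*w))) = w*((-1 + w)/(2*w)) = -½ + w/2)
O(217) + b(11) = (-22 + 217) + (-½ + (½)*11) = 195 + (-½ + 11/2) = 195 + 5 = 200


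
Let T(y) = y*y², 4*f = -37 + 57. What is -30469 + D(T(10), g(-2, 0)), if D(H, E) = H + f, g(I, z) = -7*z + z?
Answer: -29464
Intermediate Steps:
g(I, z) = -6*z
f = 5 (f = (-37 + 57)/4 = (¼)*20 = 5)
T(y) = y³
D(H, E) = 5 + H (D(H, E) = H + 5 = 5 + H)
-30469 + D(T(10), g(-2, 0)) = -30469 + (5 + 10³) = -30469 + (5 + 1000) = -30469 + 1005 = -29464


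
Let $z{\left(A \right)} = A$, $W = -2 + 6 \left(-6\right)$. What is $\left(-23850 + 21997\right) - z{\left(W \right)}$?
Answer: $-1815$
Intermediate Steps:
$W = -38$ ($W = -2 - 36 = -38$)
$\left(-23850 + 21997\right) - z{\left(W \right)} = \left(-23850 + 21997\right) - -38 = -1853 + 38 = -1815$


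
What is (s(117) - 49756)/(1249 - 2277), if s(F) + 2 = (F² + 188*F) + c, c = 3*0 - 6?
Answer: 14079/1028 ≈ 13.696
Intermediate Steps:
c = -6 (c = 0 - 6 = -6)
s(F) = -8 + F² + 188*F (s(F) = -2 + ((F² + 188*F) - 6) = -2 + (-6 + F² + 188*F) = -8 + F² + 188*F)
(s(117) - 49756)/(1249 - 2277) = ((-8 + 117² + 188*117) - 49756)/(1249 - 2277) = ((-8 + 13689 + 21996) - 49756)/(-1028) = (35677 - 49756)*(-1/1028) = -14079*(-1/1028) = 14079/1028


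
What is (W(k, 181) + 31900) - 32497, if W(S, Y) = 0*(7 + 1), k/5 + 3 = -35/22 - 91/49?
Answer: -597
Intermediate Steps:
k = -4965/154 (k = -15 + 5*(-35/22 - 91/49) = -15 + 5*(-35*1/22 - 91*1/49) = -15 + 5*(-35/22 - 13/7) = -15 + 5*(-531/154) = -15 - 2655/154 = -4965/154 ≈ -32.240)
W(S, Y) = 0 (W(S, Y) = 0*8 = 0)
(W(k, 181) + 31900) - 32497 = (0 + 31900) - 32497 = 31900 - 32497 = -597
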